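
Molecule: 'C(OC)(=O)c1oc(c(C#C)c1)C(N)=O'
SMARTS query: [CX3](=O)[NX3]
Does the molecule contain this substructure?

Yes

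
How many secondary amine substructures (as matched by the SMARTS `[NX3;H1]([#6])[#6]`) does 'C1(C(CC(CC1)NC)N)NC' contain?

[NX3;H1]([#6])[#6] is the SMARTS for a secondary amine: a trivalent nitrogen with one H, bonded to two carbons.
The molecule carries 2 separate instances of an N-methylamino group (-NHCH3) meeting every constraint; each maps to a distinct set of atoms, giving 2 matches.

2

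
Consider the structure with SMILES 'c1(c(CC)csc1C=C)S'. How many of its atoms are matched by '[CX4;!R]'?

The query [CX4;!R] means: aliphatic carbon with four total connections, not in a ring.
Check the 10 heavy atoms by environment: 1× s (aromatic, X2, in 5-ring) → no; 4× c (aromatic, X3, in 5-ring) → no; 1× S (X2, acyclic) → no; 2× C (X4, acyclic) → match; 2× C (X3, acyclic) → no.
That gives 2 matching atoms.

2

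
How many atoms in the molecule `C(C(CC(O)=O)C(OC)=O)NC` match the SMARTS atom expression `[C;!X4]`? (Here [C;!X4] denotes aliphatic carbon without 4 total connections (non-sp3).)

2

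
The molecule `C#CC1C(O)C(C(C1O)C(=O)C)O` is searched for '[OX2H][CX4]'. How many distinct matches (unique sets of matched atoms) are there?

3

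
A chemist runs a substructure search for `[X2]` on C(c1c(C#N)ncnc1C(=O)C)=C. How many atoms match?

3

The query [X2] means: any atom with exactly two total connections (bonds + H).
Check the 13 heavy atoms by environment: 2× n (aromatic, X2) → match; 4× c (aromatic, X3) → no; 3× C (X3) → no; 1× C (X2) → match; 1× N (X1) → no; 1× O (X1) → no; 1× C (X4) → no.
Summing the matching environments: 2 + 1 = 3 matching atoms.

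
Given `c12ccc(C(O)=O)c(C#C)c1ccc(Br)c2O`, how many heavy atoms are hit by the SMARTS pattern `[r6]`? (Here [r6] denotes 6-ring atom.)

The query [r6] means: r6 matches atoms in a six-membered ring.
Check the 17 heavy atoms by environment: 10× c (aromatic, in 6-ring) → match; 3× O (acyclic) → no; 1× Br (acyclic) → no; 3× C (acyclic) → no.
That gives 10 matching atoms.

10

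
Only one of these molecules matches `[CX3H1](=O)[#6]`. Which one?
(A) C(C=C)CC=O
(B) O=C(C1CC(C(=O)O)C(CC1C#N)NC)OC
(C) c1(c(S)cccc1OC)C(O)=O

A

[CX3H1](=O)[#6] describes an sp2 carbon with one H, double-bonded to O and single-bonded to carbon (an aldehyde).
(A) contains an aldehyde (-CHO), which satisfies every atom and bond constraint.
(B) has a methyl-ester group (-C(=O)OCH3) but the carbonyl carbon has H0, not H1.
(C) has a carboxylic acid group (-C(=O)OH) but the carbonyl carbon has H0 and is bonded to O, not H1.
So the answer is (A).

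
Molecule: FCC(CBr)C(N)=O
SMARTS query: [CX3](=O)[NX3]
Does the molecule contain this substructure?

The pattern [CX3](=O)[NX3] describes a carbonyl carbon bonded to a trivalent nitrogen — an amide.
The molecule carries a primary amide (-C(=O)NH2), whose atoms satisfy every constraint of the query, so the pattern matches.

Yes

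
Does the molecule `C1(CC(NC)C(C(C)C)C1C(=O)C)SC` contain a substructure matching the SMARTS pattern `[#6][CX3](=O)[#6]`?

Yes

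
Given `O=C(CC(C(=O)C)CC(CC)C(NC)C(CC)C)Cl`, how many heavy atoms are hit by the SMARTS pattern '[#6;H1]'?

4

The query [#6;H1] means: any carbon bearing exactly one hydrogen.
Check the 19 heavy atoms by environment: 4× C (H2) → no; 4× C (H1) → match; 5× C (H3) → no; 1× N (H1) → no; 2× C (H0) → no; 2× O (H0) → no; 1× Cl (H0) → no.
That gives 4 matching atoms.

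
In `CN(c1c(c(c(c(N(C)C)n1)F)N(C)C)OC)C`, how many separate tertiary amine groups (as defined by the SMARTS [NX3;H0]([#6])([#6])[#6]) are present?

[NX3;H0]([#6])([#6])[#6] is the SMARTS for a tertiary amine: a trivalent nitrogen with no H, bonded to three carbons.
The molecule carries 3 separate instances of a dimethylamino group (-N(CH3)2) meeting every constraint; each maps to a distinct set of atoms, giving 3 matches.

3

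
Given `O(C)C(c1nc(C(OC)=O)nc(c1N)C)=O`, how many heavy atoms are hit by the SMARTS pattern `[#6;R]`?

4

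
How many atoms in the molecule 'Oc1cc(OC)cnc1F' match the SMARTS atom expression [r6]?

6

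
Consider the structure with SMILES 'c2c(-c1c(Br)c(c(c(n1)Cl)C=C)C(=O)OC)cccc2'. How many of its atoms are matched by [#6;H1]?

6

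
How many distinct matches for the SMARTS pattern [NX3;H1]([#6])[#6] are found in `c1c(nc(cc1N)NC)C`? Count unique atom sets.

[NX3;H1]([#6])[#6] is the SMARTS for a secondary amine: a trivalent nitrogen with one H, bonded to two carbons.
Exactly one fragment in the molecule meets all constraints, giving 1 match.

1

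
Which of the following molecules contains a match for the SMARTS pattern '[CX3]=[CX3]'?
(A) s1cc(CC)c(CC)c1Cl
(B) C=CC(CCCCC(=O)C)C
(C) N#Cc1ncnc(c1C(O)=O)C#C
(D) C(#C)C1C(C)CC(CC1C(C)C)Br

B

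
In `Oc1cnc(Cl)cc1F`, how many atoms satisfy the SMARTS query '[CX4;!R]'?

The query [CX4;!R] means: aliphatic carbon with four total connections, not in a ring.
Check the 9 heavy atoms by environment: 1× n (aromatic, X2, in 6-ring) → no; 5× c (aromatic, X3, in 6-ring) → no; 1× Cl (X1, acyclic) → no; 1× F (X1, acyclic) → no; 1× O (X2, acyclic) → no.
No environment satisfies the query, so 0 matching atoms.

0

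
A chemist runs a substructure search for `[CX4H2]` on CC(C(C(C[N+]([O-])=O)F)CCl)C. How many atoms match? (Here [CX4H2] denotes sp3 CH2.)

2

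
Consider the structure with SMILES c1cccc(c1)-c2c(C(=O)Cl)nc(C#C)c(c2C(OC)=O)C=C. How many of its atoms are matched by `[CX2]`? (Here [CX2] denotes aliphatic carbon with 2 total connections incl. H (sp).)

2

The query [CX2] means: C with X2: aliphatic carbon with exactly 2 total connections.
Check the 23 heavy atoms by environment: 1× n (aromatic, X2) → no; 11× c (aromatic, X3) → no; 4× C (X3) → no; 2× O (X1) → no; 1× Cl (X1) → no; 2× C (X2) → match; 1× O (X2) → no; 1× C (X4) → no.
That gives 2 matching atoms.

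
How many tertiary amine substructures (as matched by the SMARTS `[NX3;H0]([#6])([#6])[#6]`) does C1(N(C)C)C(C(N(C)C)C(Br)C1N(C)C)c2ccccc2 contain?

3

[NX3;H0]([#6])([#6])[#6] is the SMARTS for a tertiary amine: a trivalent nitrogen with no H, bonded to three carbons.
The molecule carries 3 separate instances of a dimethylamino group (-N(CH3)2) meeting every constraint; each maps to a distinct set of atoms, giving 3 matches.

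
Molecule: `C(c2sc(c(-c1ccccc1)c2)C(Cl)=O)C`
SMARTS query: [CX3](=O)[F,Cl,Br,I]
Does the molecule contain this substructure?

Yes

The pattern [CX3](=O)[F,Cl,Br,I] describes a carbonyl carbon bonded to a halogen — an acyl halide.
The molecule carries an acyl chloride (-C(=O)Cl), whose atoms satisfy every constraint of the query, so the pattern matches.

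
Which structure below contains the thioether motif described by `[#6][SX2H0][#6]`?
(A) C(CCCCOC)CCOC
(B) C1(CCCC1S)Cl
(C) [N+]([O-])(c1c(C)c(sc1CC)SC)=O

C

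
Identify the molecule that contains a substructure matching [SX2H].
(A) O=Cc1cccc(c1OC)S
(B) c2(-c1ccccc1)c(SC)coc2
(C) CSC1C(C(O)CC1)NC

A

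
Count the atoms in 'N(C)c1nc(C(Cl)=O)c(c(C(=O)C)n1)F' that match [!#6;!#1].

7

Check the 15 heavy atoms by environment: 2× n (aromatic) → match; 4× c (aromatic) → no; 4× C → no; 2× O → match; 1× Cl → match; 1× F → match; 1× N → match.
Summing the matching environments: 2 + 2 + 1 + 1 + 1 = 7 matching atoms.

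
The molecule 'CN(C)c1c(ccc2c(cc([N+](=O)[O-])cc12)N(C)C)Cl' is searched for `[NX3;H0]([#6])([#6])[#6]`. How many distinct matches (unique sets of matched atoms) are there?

2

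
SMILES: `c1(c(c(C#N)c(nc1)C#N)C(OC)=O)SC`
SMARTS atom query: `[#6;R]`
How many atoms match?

The query [#6;R] means: carbon that is part of a ring.
Check the 16 heavy atoms by environment: 1× n (aromatic, in 6-ring) → no; 5× c (aromatic, in 6-ring) → match; 5× C (acyclic) → no; 2× N (acyclic) → no; 2× O (acyclic) → no; 1× S (acyclic) → no.
That gives 5 matching atoms.

5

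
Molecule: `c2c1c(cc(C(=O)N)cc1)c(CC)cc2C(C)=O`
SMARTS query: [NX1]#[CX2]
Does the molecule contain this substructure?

The pattern [NX1]#[CX2] describes a nitrogen triple-bonded to a two-connected carbon — a nitrile.
The closest candidate here is a primary amide (-C(=O)NH2), but the nitrogen is NX3, not NX1. No other fragment satisfies the full query, so there is no match.

No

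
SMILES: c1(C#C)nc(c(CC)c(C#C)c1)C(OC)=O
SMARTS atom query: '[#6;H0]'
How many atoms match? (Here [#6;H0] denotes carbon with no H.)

7

The query [#6;H0] means: any carbon with no attached hydrogen.
Check the 16 heavy atoms by environment: 1× n (aromatic, H0) → no; 4× c (aromatic, H0) → match; 1× c (aromatic, H1) → no; 3× C (H0) → match; 2× C (H1) → no; 2× O (H0) → no; 2× C (H3) → no; 1× C (H2) → no.
Summing the matching environments: 4 + 3 = 7 matching atoms.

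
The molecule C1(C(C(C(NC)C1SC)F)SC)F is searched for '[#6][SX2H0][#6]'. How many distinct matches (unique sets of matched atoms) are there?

[#6][SX2H0][#6] is the SMARTS for a thioether: an aliphatic sulfur bridging two carbons with no H on the sulfur.
The molecule carries 2 separate instances of a methylthio ether (-SCH3) meeting every constraint; each maps to a distinct set of atoms, giving 2 matches.

2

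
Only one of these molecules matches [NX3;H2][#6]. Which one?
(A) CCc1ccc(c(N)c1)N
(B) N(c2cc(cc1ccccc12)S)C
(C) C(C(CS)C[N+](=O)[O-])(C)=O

A

[NX3;H2][#6] describes a trivalent nitrogen with two H attached to carbon (a primary amine).
(A) contains a primary amino group (-NH2), which satisfies every atom and bond constraint.
(B) has an N-methylamino group (-NHCH3) but the nitrogen bears two carbons and only one H (H1), not H2.
(C) has a nitro group (-[N+](=O)[O-]) but the nitrogen is [N+] with no H, not NX3H2.
So the answer is (A).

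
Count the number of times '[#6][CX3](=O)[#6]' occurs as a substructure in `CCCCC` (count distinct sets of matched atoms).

[#6][CX3](=O)[#6] is the SMARTS for a ketone: a carbonyl carbon (no H) flanked by two carbons.
No fragment in the molecule satisfies every constraint, giving 0 matches.

0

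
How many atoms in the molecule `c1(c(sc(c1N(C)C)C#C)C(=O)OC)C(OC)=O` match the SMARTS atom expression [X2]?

Check the 18 heavy atoms by environment: 1× s (aromatic, X2) → match; 4× c (aromatic, X3) → no; 1× N (X3) → no; 4× C (X4) → no; 2× C (X3) → no; 2× O (X1) → no; 2× O (X2) → match; 2× C (X2) → match.
Summing the matching environments: 1 + 2 + 2 = 5 matching atoms.

5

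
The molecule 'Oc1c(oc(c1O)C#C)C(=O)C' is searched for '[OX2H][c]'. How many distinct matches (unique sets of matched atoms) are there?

2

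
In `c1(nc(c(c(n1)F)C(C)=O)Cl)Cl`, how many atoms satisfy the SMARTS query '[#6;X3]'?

5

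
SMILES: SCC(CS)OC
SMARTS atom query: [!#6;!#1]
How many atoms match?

3

The query [!#6;!#1] means: not carbon and not hydrogen — any heteroatom.
Check the 7 heavy atoms by environment: 4× C → no; 2× S → match; 1× O → match.
Summing the matching environments: 2 + 1 = 3 matching atoms.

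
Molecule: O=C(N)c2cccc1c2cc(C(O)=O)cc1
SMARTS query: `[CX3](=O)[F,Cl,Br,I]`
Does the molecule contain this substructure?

No

The pattern [CX3](=O)[F,Cl,Br,I] describes a carbonyl carbon bonded to a halogen — an acyl halide.
The closest candidate here is a carboxylic acid group (-C(=O)OH), but the carbonyl is bonded to -OH, not to a halogen. No other fragment satisfies the full query, so there is no match.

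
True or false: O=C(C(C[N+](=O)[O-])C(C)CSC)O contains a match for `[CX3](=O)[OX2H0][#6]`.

False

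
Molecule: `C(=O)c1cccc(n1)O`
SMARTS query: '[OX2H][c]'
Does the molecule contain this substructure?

Yes

The pattern [OX2H][c] describes a hydroxyl oxygen attached to an aromatic carbon — a phenol.
The molecule carries a hydroxyl group (-OH), whose atoms satisfy every constraint of the query, so the pattern matches.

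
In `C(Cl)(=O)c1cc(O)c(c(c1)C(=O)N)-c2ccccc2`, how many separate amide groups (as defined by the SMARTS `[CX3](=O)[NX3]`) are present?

[CX3](=O)[NX3] is the SMARTS for an amide: a carbonyl carbon bonded to a trivalent nitrogen.
Exactly one fragment in the molecule meets all constraints, giving 1 match.

1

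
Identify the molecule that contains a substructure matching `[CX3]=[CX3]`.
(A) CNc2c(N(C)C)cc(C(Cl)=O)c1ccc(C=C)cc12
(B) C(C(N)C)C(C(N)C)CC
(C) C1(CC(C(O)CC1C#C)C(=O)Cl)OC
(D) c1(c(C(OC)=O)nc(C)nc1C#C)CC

A

[CX3]=[CX3] describes a non-aromatic C=C double bond between two sp2 carbons (an alkene).
(A) contains a vinyl group (-CH=CH2), which satisfies every atom and bond constraint.
(B) has an ethyl group (-CH2CH3) but its C-C bond is a single bond between CX4 carbons, not CX3=CX3.
(C) has an ethynyl group (-C#CH) but the C-C bond is a triple bond, not a double bond.
(D) has an ethyl group (-CH2CH3) but its C-C bond is a single bond between CX4 carbons, not CX3=CX3.
So the answer is (A).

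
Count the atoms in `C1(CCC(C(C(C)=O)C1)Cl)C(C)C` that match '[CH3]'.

The query [CH3] means: aliphatic carbon with exactly three hydrogens.
Check the 13 heavy atoms by environment: 4× C (H1) → no; 3× C (H2) → no; 3× C (H3) → match; 1× Cl (H0) → no; 1× C (H0) → no; 1× O (H0) → no.
That gives 3 matching atoms.

3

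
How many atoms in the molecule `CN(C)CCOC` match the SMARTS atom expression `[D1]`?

Check the 7 heavy atoms by environment: 2× C (D2) → no; 1× O (D2) → no; 3× C (D1) → match; 1× N (D3) → no.
That gives 3 matching atoms.

3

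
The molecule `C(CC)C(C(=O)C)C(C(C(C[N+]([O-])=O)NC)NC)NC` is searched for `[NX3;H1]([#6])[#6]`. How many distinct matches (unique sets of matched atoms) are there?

[NX3;H1]([#6])[#6] is the SMARTS for a secondary amine: a trivalent nitrogen with one H, bonded to two carbons.
The molecule carries 3 separate instances of an N-methylamino group (-NHCH3) meeting every constraint; each maps to a distinct set of atoms, giving 3 matches.

3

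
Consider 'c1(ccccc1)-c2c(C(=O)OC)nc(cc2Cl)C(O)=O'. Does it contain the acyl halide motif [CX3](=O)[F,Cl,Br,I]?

The pattern [CX3](=O)[F,Cl,Br,I] describes a carbonyl carbon bonded to a halogen — an acyl halide.
The closest candidate here is a methyl-ester group (-C(=O)OCH3), but the carbonyl is bonded to -O-C, not to a halogen. No other fragment satisfies the full query, so there is no match.

No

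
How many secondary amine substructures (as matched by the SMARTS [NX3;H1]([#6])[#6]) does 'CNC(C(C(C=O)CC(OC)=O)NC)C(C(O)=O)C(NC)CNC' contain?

[NX3;H1]([#6])[#6] is the SMARTS for a secondary amine: a trivalent nitrogen with one H, bonded to two carbons.
The molecule carries 4 separate instances of an N-methylamino group (-NHCH3) meeting every constraint; each maps to a distinct set of atoms, giving 4 matches.

4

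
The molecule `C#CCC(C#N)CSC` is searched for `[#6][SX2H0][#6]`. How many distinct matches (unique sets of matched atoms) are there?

1

[#6][SX2H0][#6] is the SMARTS for a thioether: an aliphatic sulfur bridging two carbons with no H on the sulfur.
Exactly one fragment in the molecule meets all constraints, giving 1 match.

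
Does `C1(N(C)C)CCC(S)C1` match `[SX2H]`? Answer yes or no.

Yes

The pattern [SX2H] describes an aliphatic sulfur with two connections, one being H — a thiol.
The molecule carries a thiol (-SH), whose atoms satisfy every constraint of the query, so the pattern matches.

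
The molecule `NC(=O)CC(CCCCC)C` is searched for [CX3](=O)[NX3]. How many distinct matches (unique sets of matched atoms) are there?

1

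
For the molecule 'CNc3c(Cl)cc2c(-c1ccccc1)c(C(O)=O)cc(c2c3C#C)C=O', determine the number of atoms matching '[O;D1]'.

3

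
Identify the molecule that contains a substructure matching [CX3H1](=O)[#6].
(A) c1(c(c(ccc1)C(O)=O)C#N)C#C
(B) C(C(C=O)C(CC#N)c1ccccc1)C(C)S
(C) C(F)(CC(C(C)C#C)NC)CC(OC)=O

[CX3H1](=O)[#6] describes an sp2 carbon with one H, double-bonded to O and single-bonded to carbon (an aldehyde).
(A) has a carboxylic acid group (-C(=O)OH) but the carbonyl carbon has H0 and is bonded to O, not H1.
(B) contains an aldehyde (-CHO), which satisfies every atom and bond constraint.
(C) has a methyl-ester group (-C(=O)OCH3) but the carbonyl carbon has H0, not H1.
So the answer is (B).

B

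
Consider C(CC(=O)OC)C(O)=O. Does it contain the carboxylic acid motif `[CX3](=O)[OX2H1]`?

Yes

The pattern [CX3](=O)[OX2H1] describes an sp2 carbon double-bonded to O and single-bonded to an -OH oxygen — a carboxylic acid.
The molecule carries a carboxylic acid group (-C(=O)OH), whose atoms satisfy every constraint of the query, so the pattern matches.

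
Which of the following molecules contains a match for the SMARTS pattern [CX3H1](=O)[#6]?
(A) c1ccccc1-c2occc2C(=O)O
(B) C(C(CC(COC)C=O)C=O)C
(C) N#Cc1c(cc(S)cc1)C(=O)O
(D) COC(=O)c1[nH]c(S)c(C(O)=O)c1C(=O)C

B

[CX3H1](=O)[#6] describes an sp2 carbon with one H, double-bonded to O and single-bonded to carbon (an aldehyde).
(A) has a carboxylic acid group (-C(=O)OH) but the carbonyl carbon has H0 and is bonded to O, not H1.
(B) contains an aldehyde (-CHO), which satisfies every atom and bond constraint.
(C) has a carboxylic acid group (-C(=O)OH) but the carbonyl carbon has H0 and is bonded to O, not H1.
(D) has a carboxylic acid group (-C(=O)OH) but the carbonyl carbon has H0 and is bonded to O, not H1.
So the answer is (B).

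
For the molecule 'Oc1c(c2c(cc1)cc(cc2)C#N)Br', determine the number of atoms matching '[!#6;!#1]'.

Check the 14 heavy atoms by environment: 10× c (aromatic) → no; 1× C → no; 1× N → match; 1× O → match; 1× Br → match.
Summing the matching environments: 1 + 1 + 1 = 3 matching atoms.

3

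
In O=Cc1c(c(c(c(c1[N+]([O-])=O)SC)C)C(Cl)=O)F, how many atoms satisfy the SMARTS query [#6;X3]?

Check the 18 heavy atoms by environment: 6× c (aromatic, X3) → match; 2× C (X3) → match; 3× O (X1) → no; 1× F (X1) → no; 1× Cl (X1) → no; 1× N (charge +1, X3) → no; 1× O (charge -1, X1) → no; 1× S (X2) → no; 2× C (X4) → no.
Summing the matching environments: 6 + 2 = 8 matching atoms.

8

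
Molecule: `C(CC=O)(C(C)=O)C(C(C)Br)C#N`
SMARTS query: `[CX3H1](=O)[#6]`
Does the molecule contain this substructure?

Yes

The pattern [CX3H1](=O)[#6] describes an sp2 carbon with one H, double-bonded to O and single-bonded to carbon — an aldehyde.
The molecule carries an aldehyde (-CHO), whose atoms satisfy every constraint of the query, so the pattern matches.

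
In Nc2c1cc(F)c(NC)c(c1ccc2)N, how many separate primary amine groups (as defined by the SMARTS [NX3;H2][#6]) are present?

2

[NX3;H2][#6] is the SMARTS for a primary amine: a trivalent nitrogen with two H attached to carbon.
The molecule carries 2 separate instances of a primary amino group (-NH2) meeting every constraint; each maps to a distinct set of atoms, giving 2 matches.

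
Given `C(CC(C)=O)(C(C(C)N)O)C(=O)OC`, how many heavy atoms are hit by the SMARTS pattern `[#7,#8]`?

5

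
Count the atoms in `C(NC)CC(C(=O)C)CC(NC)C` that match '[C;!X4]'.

Check the 13 heavy atoms by environment: 9× C (X4) → no; 2× N (X3) → no; 1× C (X3) → match; 1× O (X1) → no.
That gives 1 matching atom.

1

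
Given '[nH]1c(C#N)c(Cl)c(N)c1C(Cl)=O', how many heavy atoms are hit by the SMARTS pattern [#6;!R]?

The query [#6;!R] means: carbon not in any ring.
Check the 12 heavy atoms by environment: 1× n (aromatic, in 5-ring) → no; 4× c (aromatic, in 5-ring) → no; 2× C (acyclic) → match; 2× N (acyclic) → no; 1× O (acyclic) → no; 2× Cl (acyclic) → no.
That gives 2 matching atoms.

2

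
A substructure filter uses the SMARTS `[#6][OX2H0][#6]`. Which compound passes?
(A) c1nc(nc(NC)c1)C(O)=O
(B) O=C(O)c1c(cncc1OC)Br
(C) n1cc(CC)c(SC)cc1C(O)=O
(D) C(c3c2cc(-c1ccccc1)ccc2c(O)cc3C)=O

B

[#6][OX2H0][#6] describes an aliphatic oxygen bridging two carbons with no H on the oxygen (an ether).
(A) has a carboxylic acid group (-C(=O)OH) but the -OH oxygen has H1; the =O is OX1, not OX2.
(B) contains a methoxy ether (-OCH3), which satisfies every atom and bond constraint.
(C) has a carboxylic acid group (-C(=O)OH) but the -OH oxygen has H1; the =O is OX1, not OX2.
(D) has a hydroxyl group (-OH) but the oxygen has H1, not H0 bridging two carbons.
So the answer is (B).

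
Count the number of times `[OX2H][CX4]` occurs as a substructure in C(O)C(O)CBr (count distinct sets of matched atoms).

2

[OX2H][CX4] is the SMARTS for an aliphatic alcohol: a hydroxyl oxygen bound to an sp3 (X4) carbon.
The molecule carries 2 separate instances of a hydroxyl group (-OH) meeting every constraint; each maps to a distinct set of atoms, giving 2 matches.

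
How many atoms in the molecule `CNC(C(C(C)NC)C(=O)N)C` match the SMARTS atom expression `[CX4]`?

7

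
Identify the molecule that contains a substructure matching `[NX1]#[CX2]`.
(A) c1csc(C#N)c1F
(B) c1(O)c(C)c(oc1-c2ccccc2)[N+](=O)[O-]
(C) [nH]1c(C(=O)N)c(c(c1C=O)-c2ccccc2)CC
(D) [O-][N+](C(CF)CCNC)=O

A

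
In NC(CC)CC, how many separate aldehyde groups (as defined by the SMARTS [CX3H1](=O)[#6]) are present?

0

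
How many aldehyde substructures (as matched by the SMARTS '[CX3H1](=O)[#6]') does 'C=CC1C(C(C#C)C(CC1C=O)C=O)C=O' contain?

3

[CX3H1](=O)[#6] is the SMARTS for an aldehyde: an sp2 carbon with one H, double-bonded to O and single-bonded to carbon.
The molecule carries 3 separate instances of an aldehyde (-CHO) meeting every constraint; each maps to a distinct set of atoms, giving 3 matches.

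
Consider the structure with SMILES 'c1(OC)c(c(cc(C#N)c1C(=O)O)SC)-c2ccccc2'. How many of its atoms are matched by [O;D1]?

Check the 21 heavy atoms by environment: 6× c (aromatic, D3) → no; 6× c (aromatic, D2) → no; 1× O (D2) → no; 2× C (D1) → no; 1× C (D2) → no; 1× N (D1) → no; 1× C (D3) → no; 2× O (D1) → match; 1× S (D2) → no.
That gives 2 matching atoms.

2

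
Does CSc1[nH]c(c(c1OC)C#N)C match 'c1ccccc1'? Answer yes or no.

No

The pattern c1ccccc1 describes six aromatic carbons in a ring — a benzene ring.
The closest candidate here is a methyl group (-CH3), but no six-membered all-carbon aromatic ring is present. No other fragment satisfies the full query, so there is no match.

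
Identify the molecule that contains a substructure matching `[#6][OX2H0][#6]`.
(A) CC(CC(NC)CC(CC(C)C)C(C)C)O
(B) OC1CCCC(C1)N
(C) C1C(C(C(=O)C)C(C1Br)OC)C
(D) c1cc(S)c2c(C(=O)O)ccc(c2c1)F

[#6][OX2H0][#6] describes an aliphatic oxygen bridging two carbons with no H on the oxygen (an ether).
(A) has a hydroxyl group (-OH) but the oxygen has H1, not H0 bridging two carbons.
(B) has a hydroxyl group (-OH) but the oxygen has H1, not H0 bridging two carbons.
(C) contains a methoxy ether (-OCH3), which satisfies every atom and bond constraint.
(D) has a carboxylic acid group (-C(=O)OH) but the -OH oxygen has H1; the =O is OX1, not OX2.
So the answer is (C).

C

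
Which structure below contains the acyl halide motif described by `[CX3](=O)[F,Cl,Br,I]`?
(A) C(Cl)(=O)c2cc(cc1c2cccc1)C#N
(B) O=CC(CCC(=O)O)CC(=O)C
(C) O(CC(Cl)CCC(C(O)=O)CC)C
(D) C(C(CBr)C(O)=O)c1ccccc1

A

[CX3](=O)[F,Cl,Br,I] describes a carbonyl carbon bonded to a halogen (an acyl halide).
(A) contains an acyl chloride (-C(=O)Cl), which satisfies every atom and bond constraint.
(B) has a carboxylic acid group (-C(=O)OH) but the carbonyl is bonded to -OH, not to a halogen.
(C) has a carboxylic acid group (-C(=O)OH) but the carbonyl is bonded to -OH, not to a halogen.
(D) has a carboxylic acid group (-C(=O)OH) but the carbonyl is bonded to -OH, not to a halogen.
So the answer is (A).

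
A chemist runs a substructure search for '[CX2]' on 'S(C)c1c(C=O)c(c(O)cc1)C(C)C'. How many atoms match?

0

Check the 14 heavy atoms by environment: 6× c (aromatic, X3) → no; 1× C (X3) → no; 1× O (X1) → no; 4× C (X4) → no; 1× O (X2) → no; 1× S (X2) → no.
No environment satisfies the query, so 0 matching atoms.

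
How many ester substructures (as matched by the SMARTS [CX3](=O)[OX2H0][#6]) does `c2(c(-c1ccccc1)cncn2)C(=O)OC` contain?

[CX3](=O)[OX2H0][#6] is the SMARTS for an ester: a carbonyl carbon bonded to an oxygen that is itself bonded to carbon (no H on that O).
Exactly one fragment in the molecule meets all constraints, giving 1 match.

1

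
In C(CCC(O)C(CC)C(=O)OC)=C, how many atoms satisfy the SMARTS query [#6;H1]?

3

Check the 13 heavy atoms by environment: 2× C (H3) → no; 4× C (H2) → no; 3× C (H1) → match; 1× O (H1) → no; 1× C (H0) → no; 2× O (H0) → no.
That gives 3 matching atoms.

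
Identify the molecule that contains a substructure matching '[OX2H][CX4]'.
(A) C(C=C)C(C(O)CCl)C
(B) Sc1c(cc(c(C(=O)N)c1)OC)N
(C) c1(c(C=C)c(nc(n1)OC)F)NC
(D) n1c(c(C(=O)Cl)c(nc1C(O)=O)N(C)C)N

[OX2H][CX4] describes a hydroxyl oxygen bound to an sp3 (X4) carbon (an aliphatic alcohol).
(A) contains a hydroxyl group (-OH), which satisfies every atom and bond constraint.
(B) has a methoxy ether (-OCH3) but the oxygen has H0 (ether), not H1.
(C) has a methoxy ether (-OCH3) but the oxygen has H0 (ether), not H1.
(D) has a carboxylic acid group (-C(=O)OH) but the -OH is on a CX3 carbonyl carbon, not a CX4 carbon.
So the answer is (A).

A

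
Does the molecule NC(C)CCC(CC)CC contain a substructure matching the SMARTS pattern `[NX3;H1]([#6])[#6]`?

No

The pattern [NX3;H1]([#6])[#6] describes a trivalent nitrogen with one H, bonded to two carbons — a secondary amine.
The closest candidate here is a primary amino group (-NH2), but the nitrogen has H2 and only one carbon neighbour. No other fragment satisfies the full query, so there is no match.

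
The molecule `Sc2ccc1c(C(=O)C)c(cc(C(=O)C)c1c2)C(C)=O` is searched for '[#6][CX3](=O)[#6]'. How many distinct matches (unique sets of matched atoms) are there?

3

[#6][CX3](=O)[#6] is the SMARTS for a ketone: a carbonyl carbon (no H) flanked by two carbons.
The molecule carries 3 separate instances of an acetyl/ketone group (-C(=O)CH3) meeting every constraint; each maps to a distinct set of atoms, giving 3 matches.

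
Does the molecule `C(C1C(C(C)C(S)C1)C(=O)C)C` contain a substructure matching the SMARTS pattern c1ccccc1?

No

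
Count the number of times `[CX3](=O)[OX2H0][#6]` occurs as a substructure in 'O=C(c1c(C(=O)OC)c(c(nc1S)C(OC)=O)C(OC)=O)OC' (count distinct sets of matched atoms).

[CX3](=O)[OX2H0][#6] is the SMARTS for an ester: a carbonyl carbon bonded to an oxygen that is itself bonded to carbon (no H on that O).
The molecule carries 4 separate instances of a methyl-ester group (-C(=O)OCH3) meeting every constraint; each maps to a distinct set of atoms, giving 4 matches.

4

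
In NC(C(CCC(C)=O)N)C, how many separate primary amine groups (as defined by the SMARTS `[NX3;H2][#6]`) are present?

[NX3;H2][#6] is the SMARTS for a primary amine: a trivalent nitrogen with two H attached to carbon.
The molecule carries 2 separate instances of a primary amino group (-NH2) meeting every constraint; each maps to a distinct set of atoms, giving 2 matches.

2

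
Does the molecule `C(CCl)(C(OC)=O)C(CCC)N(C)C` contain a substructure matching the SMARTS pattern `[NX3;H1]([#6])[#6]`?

The pattern [NX3;H1]([#6])[#6] describes a trivalent nitrogen with one H, bonded to two carbons — a secondary amine.
The closest candidate here is a dimethylamino group (-N(CH3)2), but the nitrogen has H0, not H1. No other fragment satisfies the full query, so there is no match.

No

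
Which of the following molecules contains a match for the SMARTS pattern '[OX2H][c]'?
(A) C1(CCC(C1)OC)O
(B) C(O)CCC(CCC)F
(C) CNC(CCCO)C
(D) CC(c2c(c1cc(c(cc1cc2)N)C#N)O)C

[OX2H][c] describes a hydroxyl oxygen attached to an aromatic carbon (a phenol).
(A) has a hydroxyl group (-OH) but the -OH is on an aliphatic carbon, not an aromatic c.
(B) has a hydroxyl group (-OH) but the -OH is on an aliphatic carbon, not an aromatic c.
(C) has a hydroxyl group (-OH) but the -OH is on an aliphatic carbon, not an aromatic c.
(D) contains a hydroxyl group (-OH), which satisfies every atom and bond constraint.
So the answer is (D).

D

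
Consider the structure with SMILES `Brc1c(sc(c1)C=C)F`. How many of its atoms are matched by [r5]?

5

The query [r5] means: r5 matches atoms in a five-membered ring.
Check the 9 heavy atoms by environment: 1× s (aromatic, in 5-ring) → match; 4× c (aromatic, in 5-ring) → match; 1× Br (acyclic) → no; 1× F (acyclic) → no; 2× C (acyclic) → no.
Summing the matching environments: 1 + 4 = 5 matching atoms.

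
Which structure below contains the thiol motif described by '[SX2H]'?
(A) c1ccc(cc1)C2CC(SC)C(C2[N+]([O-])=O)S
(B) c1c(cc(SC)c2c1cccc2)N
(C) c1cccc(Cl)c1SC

A

[SX2H] describes an aliphatic sulfur with two connections, one being H (a thiol).
(A) contains a thiol (-SH), which satisfies every atom and bond constraint.
(B) has a methylthio ether (-SCH3) but the sulfur has H0 (bonded to two carbons), not H1.
(C) has a methylthio ether (-SCH3) but the sulfur has H0 (bonded to two carbons), not H1.
So the answer is (A).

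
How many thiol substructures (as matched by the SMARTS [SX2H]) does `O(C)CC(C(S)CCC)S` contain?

[SX2H] is the SMARTS for a thiol: an aliphatic sulfur with two connections, one being H.
The molecule carries 2 separate instances of a thiol (-SH) meeting every constraint; each maps to a distinct set of atoms, giving 2 matches.

2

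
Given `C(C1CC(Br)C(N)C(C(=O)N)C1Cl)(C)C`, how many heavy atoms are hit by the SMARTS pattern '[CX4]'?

The query [CX4] means: C with X4: aliphatic carbon with exactly 4 total connections (bonds + H).
Check the 15 heavy atoms by environment: 9× C (X4) → match; 2× N (X3) → no; 1× Br (X1) → no; 1× Cl (X1) → no; 1× C (X3) → no; 1× O (X1) → no.
That gives 9 matching atoms.

9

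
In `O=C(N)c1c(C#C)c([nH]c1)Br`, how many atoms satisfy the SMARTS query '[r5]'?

5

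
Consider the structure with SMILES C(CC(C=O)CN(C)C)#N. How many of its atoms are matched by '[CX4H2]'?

2

The query [CX4H2] means: sp3 carbon (X4) with exactly two hydrogens.
Check the 10 heavy atoms by environment: 2× C (H2, X4) → match; 1× C (H1, X4) → no; 1× N (H0, X3) → no; 2× C (H3, X4) → no; 1× C (H1, X3) → no; 1× O (H0, X1) → no; 1× C (H0, X2) → no; 1× N (H0, X1) → no.
That gives 2 matching atoms.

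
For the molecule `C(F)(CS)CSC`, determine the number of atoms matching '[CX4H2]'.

2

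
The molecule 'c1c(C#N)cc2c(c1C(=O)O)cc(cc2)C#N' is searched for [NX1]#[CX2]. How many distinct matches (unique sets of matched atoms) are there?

[NX1]#[CX2] is the SMARTS for a nitrile: a nitrogen triple-bonded to a two-connected carbon.
The molecule carries 2 separate instances of a nitrile (-C#N) meeting every constraint; each maps to a distinct set of atoms, giving 2 matches.

2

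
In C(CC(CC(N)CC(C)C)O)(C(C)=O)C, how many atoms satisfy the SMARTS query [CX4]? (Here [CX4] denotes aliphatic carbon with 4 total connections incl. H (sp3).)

11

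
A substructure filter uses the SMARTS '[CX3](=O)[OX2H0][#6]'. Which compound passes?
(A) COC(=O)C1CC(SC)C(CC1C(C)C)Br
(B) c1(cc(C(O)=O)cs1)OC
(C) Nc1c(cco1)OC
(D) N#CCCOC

A

[CX3](=O)[OX2H0][#6] describes a carbonyl carbon bonded to an oxygen that is itself bonded to carbon (no H on that O) (an ester).
(A) contains a methyl-ester group (-C(=O)OCH3), which satisfies every atom and bond constraint.
(B) has a methoxy ether (-OCH3) but the ether oxygen is not adjacent to a C=O carbon.
(C) has a methoxy ether (-OCH3) but the ether oxygen is not adjacent to a C=O carbon.
(D) has a methoxy ether (-OCH3) but the ether oxygen is not adjacent to a C=O carbon.
So the answer is (A).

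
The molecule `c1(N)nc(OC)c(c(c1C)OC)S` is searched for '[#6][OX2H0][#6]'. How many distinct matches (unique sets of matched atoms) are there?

[#6][OX2H0][#6] is the SMARTS for an ether: an aliphatic oxygen bridging two carbons with no H on the oxygen.
The molecule carries 2 separate instances of a methoxy ether (-OCH3) meeting every constraint; each maps to a distinct set of atoms, giving 2 matches.

2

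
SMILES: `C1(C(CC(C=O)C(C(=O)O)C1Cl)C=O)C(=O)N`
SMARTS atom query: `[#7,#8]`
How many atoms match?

6

The query [#7,#8] means: nitrogen or oxygen (comma = OR).
Check the 17 heavy atoms by environment: 10× C → no; 1× Cl → no; 5× O → match; 1× N → match.
Summing the matching environments: 5 + 1 = 6 matching atoms.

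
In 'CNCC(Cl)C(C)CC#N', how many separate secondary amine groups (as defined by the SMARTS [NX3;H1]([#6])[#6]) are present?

1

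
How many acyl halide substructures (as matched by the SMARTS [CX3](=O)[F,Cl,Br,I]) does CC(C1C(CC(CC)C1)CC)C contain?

[CX3](=O)[F,Cl,Br,I] is the SMARTS for an acyl halide: a carbonyl carbon bonded to a halogen.
No fragment in the molecule satisfies every constraint, giving 0 matches.

0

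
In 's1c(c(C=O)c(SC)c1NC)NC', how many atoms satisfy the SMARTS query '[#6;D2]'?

1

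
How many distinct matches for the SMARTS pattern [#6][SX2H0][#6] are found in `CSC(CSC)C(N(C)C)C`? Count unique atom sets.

[#6][SX2H0][#6] is the SMARTS for a thioether: an aliphatic sulfur bridging two carbons with no H on the sulfur.
The molecule carries 2 separate instances of a methylthio ether (-SCH3) meeting every constraint; each maps to a distinct set of atoms, giving 2 matches.

2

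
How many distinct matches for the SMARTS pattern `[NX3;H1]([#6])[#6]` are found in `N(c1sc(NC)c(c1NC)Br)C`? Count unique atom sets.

3

[NX3;H1]([#6])[#6] is the SMARTS for a secondary amine: a trivalent nitrogen with one H, bonded to two carbons.
The molecule carries 3 separate instances of an N-methylamino group (-NHCH3) meeting every constraint; each maps to a distinct set of atoms, giving 3 matches.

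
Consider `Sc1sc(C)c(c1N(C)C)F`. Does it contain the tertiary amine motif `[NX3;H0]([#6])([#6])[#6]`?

Yes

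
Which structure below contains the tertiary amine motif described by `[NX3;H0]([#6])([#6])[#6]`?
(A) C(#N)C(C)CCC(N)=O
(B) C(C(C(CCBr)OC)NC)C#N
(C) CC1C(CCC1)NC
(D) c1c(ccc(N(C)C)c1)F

[NX3;H0]([#6])([#6])[#6] describes a trivalent nitrogen with no H, bonded to three carbons (a tertiary amine).
(A) has a primary amide (-C(=O)NH2) but the amide nitrogen has H2 and only one carbon neighbour.
(B) has an N-methylamino group (-NHCH3) but the nitrogen still has one H (H1), not H0.
(C) has an N-methylamino group (-NHCH3) but the nitrogen still has one H (H1), not H0.
(D) contains a dimethylamino group (-N(CH3)2), which satisfies every atom and bond constraint.
So the answer is (D).

D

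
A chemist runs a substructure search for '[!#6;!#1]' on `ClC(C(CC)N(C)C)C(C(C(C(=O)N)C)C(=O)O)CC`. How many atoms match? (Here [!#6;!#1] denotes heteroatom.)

6

The query [!#6;!#1] means: not carbon and not hydrogen — any heteroatom.
Check the 20 heavy atoms by environment: 14× C → no; 3× O → match; 2× N → match; 1× Cl → match.
Summing the matching environments: 3 + 2 + 1 = 6 matching atoms.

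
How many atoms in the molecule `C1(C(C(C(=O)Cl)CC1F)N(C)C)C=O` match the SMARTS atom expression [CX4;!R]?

The query [CX4;!R] means: aliphatic carbon with four total connections, not in a ring.
Check the 14 heavy atoms by environment: 5× C (X4, in 5-ring) → no; 2× C (X3, acyclic) → no; 2× O (X1, acyclic) → no; 1× F (X1, acyclic) → no; 1× N (X3, acyclic) → no; 2× C (X4, acyclic) → match; 1× Cl (X1, acyclic) → no.
That gives 2 matching atoms.

2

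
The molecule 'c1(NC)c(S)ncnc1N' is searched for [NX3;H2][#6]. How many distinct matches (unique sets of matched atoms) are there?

1

[NX3;H2][#6] is the SMARTS for a primary amine: a trivalent nitrogen with two H attached to carbon.
Exactly one fragment in the molecule meets all constraints, giving 1 match.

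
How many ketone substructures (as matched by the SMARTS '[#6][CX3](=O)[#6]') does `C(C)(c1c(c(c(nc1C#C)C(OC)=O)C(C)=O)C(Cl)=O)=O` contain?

2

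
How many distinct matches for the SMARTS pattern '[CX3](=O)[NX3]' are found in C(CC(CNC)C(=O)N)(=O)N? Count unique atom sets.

[CX3](=O)[NX3] is the SMARTS for an amide: a carbonyl carbon bonded to a trivalent nitrogen.
The molecule carries 2 separate instances of a primary amide (-C(=O)NH2) meeting every constraint; each maps to a distinct set of atoms, giving 2 matches.

2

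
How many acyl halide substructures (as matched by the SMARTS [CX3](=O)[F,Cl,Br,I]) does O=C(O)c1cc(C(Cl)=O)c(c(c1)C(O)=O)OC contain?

1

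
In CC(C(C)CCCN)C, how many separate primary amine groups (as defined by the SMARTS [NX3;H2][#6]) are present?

1

[NX3;H2][#6] is the SMARTS for a primary amine: a trivalent nitrogen with two H attached to carbon.
Exactly one fragment in the molecule meets all constraints, giving 1 match.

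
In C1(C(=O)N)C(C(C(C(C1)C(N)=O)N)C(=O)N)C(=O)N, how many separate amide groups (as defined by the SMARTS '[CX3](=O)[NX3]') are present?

4

[CX3](=O)[NX3] is the SMARTS for an amide: a carbonyl carbon bonded to a trivalent nitrogen.
The molecule carries 4 separate instances of a primary amide (-C(=O)NH2) meeting every constraint; each maps to a distinct set of atoms, giving 4 matches.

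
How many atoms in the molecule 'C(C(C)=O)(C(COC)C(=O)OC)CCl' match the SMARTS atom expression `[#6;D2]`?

2

Check the 14 heavy atoms by environment: 2× C (D2) → match; 4× C (D3) → no; 2× O (D1) → no; 2× O (D2) → no; 3× C (D1) → no; 1× Cl (D1) → no.
That gives 2 matching atoms.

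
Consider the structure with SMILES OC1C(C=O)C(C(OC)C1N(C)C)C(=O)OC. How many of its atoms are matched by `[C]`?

The query [C] means: uppercase C matches aliphatic (non-aromatic) carbon only.
Check the 17 heavy atoms by environment: 11× C → match; 5× O → no; 1× N → no.
That gives 11 matching atoms.

11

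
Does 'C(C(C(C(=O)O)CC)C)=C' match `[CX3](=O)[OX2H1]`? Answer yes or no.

Yes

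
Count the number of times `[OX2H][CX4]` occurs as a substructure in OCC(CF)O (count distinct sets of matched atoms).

2

[OX2H][CX4] is the SMARTS for an aliphatic alcohol: a hydroxyl oxygen bound to an sp3 (X4) carbon.
The molecule carries 2 separate instances of a hydroxyl group (-OH) meeting every constraint; each maps to a distinct set of atoms, giving 2 matches.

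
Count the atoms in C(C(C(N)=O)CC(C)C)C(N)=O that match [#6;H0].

2

The query [#6;H0] means: any carbon with no attached hydrogen.
Check the 12 heavy atoms by environment: 2× C (H2) → no; 2× C (H1) → no; 2× C (H3) → no; 2× C (H0) → match; 2× O (H0) → no; 2× N (H2) → no.
That gives 2 matching atoms.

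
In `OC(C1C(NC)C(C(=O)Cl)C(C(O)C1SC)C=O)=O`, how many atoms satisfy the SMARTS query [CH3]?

2

The query [CH3] means: aliphatic carbon with exactly three hydrogens.
Check the 19 heavy atoms by environment: 7× C (H1) → no; 2× O (H1) → no; 3× O (H0) → no; 2× C (H0) → no; 1× Cl (H0) → no; 1× N (H1) → no; 2× C (H3) → match; 1× S (H0) → no.
That gives 2 matching atoms.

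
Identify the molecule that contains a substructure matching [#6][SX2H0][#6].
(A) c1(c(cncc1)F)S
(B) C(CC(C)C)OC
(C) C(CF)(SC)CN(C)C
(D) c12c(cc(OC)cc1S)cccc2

[#6][SX2H0][#6] describes an aliphatic sulfur bridging two carbons with no H on the sulfur (a thioether).
(A) has a thiol (-SH) but the sulfur has H1, not H0 bridging two carbons.
(B) has a methoxy ether (-OCH3) but the bridging atom is O, not S.
(C) contains a methylthio ether (-SCH3), which satisfies every atom and bond constraint.
(D) has a methoxy ether (-OCH3) but the bridging atom is O, not S.
So the answer is (C).

C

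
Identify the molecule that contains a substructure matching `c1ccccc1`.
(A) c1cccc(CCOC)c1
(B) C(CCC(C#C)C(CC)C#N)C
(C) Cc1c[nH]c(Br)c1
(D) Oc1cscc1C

A

c1ccccc1 describes six aromatic carbons in a ring (a benzene ring).
(A) contains a phenyl ring, which satisfies every atom and bond constraint.
(B) has a methyl group (-CH3) but no six-membered all-carbon aromatic ring is present.
(C) has a methyl group (-CH3) but no six-membered all-carbon aromatic ring is present.
(D) has a methyl group (-CH3) but no six-membered all-carbon aromatic ring is present.
So the answer is (A).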